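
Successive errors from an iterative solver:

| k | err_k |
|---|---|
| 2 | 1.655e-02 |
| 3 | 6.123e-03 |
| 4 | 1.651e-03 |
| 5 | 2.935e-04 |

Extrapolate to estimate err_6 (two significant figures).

First estimate the order: p ≈ ln(err_5/err_4) / ln(err_4/err_3) = ln(2.935e-04/1.651e-03)/ln(1.651e-03/6.123e-03) = ln(0.177771)/ln(0.269639) ≈ 1.3178.
Then err_6 ≈ err_5·(err_5/err_4)^p = 2.935e-04·(0.177771)^1.3178 = 2.935e-04·0.102675 ≈ 3.014e-05.

3.0e-5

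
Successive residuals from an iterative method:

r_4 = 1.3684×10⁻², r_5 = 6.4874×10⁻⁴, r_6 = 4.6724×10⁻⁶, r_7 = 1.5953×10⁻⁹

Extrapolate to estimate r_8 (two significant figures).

First estimate the order: p ≈ ln(r_7/r_6) / ln(r_6/r_5) = ln(1.5953×10⁻⁹/4.6724×10⁻⁶)/ln(4.6724×10⁻⁶/6.4874×10⁻⁴) = ln(0.000341431)/ln(0.00720227) ≈ 1.6180.
Then r_8 ≈ r_7·(r_7/r_6)^p = 1.5953×10⁻⁹·(0.000341431)^1.6180 = 1.5953×10⁻⁹·2.45971e-06 ≈ 3.924e-15.

3.9e-15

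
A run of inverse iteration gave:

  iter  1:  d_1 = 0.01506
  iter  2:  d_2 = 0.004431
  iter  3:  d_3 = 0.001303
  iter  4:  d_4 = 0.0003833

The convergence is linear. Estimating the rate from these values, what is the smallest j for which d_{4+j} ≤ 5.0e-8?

8

Rate ρ ≈ d_4/d_3 = 0.0003833/0.001303 = 0.2942.
After j more steps, d_{4+j} ≈ 0.0003833·ρ^j; need ρ^j ≤ 5.0e-8/0.0003833 = 0.000130446.
j ≥ ln(0.000130446)/ln(0.2942) = -8.9446/-1.22350 = 7.311.
So 8 more iterations are needed.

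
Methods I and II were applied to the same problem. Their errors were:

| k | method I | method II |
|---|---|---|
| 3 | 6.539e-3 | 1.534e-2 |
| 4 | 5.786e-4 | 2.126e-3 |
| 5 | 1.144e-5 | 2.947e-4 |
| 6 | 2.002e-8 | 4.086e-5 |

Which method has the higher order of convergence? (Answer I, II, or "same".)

I

Method I: p ≈ ln(2.002e-8/1.144e-5)/ln(1.144e-5/5.786e-4) ≈ 1.62.
Method II: p ≈ ln(4.086e-5/2.947e-4)/ln(2.947e-4/2.126e-3) ≈ 1.00.
Method I has the higher order (≈1.6 vs ≈1.0).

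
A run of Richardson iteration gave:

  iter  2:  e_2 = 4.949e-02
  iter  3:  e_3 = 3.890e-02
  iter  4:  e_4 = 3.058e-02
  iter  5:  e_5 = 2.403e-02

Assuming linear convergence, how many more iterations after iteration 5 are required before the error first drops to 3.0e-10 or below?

76

Rate ρ ≈ e_5/e_4 = 2.403e-02/3.058e-02 = 0.7858.
After j more steps, e_{5+j} ≈ 2.403e-02·ρ^j; need ρ^j ≤ 3.0e-10/2.403e-02 = 1.24844e-08.
j ≥ ln(1.24844e-08)/ln(0.7858) = -18.1988/-0.24105 = 75.498.
So 76 more iterations are needed.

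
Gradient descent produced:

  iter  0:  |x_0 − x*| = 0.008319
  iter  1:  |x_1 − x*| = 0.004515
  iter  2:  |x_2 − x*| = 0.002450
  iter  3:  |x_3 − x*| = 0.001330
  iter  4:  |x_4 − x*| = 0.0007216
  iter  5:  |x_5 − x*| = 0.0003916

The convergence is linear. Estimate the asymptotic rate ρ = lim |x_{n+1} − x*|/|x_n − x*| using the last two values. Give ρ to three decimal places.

0.543

ρ ≈ |x_5 − x*|/|x_4 − x*| = 0.0003916/0.0007216 = 0.54268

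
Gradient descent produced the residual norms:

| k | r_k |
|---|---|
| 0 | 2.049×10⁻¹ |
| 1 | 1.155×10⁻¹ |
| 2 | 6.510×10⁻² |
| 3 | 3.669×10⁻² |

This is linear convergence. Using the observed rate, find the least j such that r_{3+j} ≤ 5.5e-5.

Rate ρ ≈ r_3/r_2 = 3.669×10⁻²/6.510×10⁻² = 0.5636.
After j more steps, r_{3+j} ≈ 3.669×10⁻²·ρ^j; need ρ^j ≤ 5.5e-5/3.669×10⁻² = 0.00149905.
j ≥ ln(0.00149905)/ln(0.5636) = -6.5029/-0.57341 = 11.341.
So 12 more iterations are needed.

12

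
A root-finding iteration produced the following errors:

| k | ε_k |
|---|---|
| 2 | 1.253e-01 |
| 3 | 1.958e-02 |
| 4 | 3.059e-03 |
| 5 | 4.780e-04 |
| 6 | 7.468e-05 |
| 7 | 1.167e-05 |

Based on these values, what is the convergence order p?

Consecutive ratios: ε_7/ε_6 = 1.167e-05/7.468e-05 = 0.156267, ε_6/ε_5 = 7.468e-05/4.780e-04 = 0.156234.
p ≈ ln(0.156267)/ln(0.156234) = -1.8562/-1.8564 ≈ 1.00.
So the convergence is linear (order 1).

1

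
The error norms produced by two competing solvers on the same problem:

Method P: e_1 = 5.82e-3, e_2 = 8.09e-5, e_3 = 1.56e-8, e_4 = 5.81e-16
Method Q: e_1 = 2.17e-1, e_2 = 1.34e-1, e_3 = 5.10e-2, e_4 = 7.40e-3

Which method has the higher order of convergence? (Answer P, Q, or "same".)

same

Method P: p ≈ ln(5.81e-16/1.56e-8)/ln(1.56e-8/8.09e-5) ≈ 2.00.
Method Q: p ≈ ln(7.40e-3/5.10e-2)/ln(5.10e-2/1.34e-1) ≈ 2.00.
Both orders ≈ 2.0 — effectively the same.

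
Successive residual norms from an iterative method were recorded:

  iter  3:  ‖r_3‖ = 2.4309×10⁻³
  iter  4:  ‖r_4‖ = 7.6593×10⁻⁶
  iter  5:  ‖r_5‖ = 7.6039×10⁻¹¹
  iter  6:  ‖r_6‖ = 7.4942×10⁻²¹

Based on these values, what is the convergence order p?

2

Consecutive ratios: ‖r_6‖/‖r_5‖ = 7.4942×10⁻²¹/7.6039×10⁻¹¹ = 9.85573e-11, ‖r_5‖/‖r_4‖ = 7.6039×10⁻¹¹/7.6593×10⁻⁶ = 9.92767e-06.
p ≈ ln(9.85573e-11)/ln(9.92767e-06) = -23.0404/-11.5202 ≈ 2.00.
So the convergence is quadratic (order 2).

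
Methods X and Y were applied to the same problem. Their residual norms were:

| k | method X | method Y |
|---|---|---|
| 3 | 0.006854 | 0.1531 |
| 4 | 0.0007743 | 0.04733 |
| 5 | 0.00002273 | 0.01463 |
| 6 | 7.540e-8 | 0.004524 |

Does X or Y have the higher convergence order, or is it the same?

Method X: p ≈ ln(7.540e-8/0.00002273)/ln(0.00002273/0.0007743) ≈ 1.62.
Method Y: p ≈ ln(0.004524/0.01463)/ln(0.01463/0.04733) ≈ 1.00.
Method X has the higher order (≈1.6 vs ≈1.0).

X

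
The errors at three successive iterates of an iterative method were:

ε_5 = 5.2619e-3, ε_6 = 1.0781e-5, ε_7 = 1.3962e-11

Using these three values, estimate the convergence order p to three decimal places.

p ≈ ln(ε_7/ε_6) / ln(ε_6/ε_5)
  = ln(1.3962e-11/1.0781e-5) / ln(1.0781e-5/5.2619e-3)
  = ln(1.29506e-06) / ln(0.00204888)
  = -13.556954 / -6.190462 ≈ 2.189975

2.190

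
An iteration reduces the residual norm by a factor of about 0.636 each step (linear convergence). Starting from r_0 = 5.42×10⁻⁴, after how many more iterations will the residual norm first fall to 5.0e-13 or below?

46

After k steps, r_k ≈ 5.42×10⁻⁴·0.636^k.
Need 0.636^k ≤ 5.0e-13/5.42×10⁻⁴ = 9.22509e-10.
k ≥ ln(9.22509e-10)/ln(0.636) = -20.8039/-0.45256 = 45.969.
Smallest integer k = 46.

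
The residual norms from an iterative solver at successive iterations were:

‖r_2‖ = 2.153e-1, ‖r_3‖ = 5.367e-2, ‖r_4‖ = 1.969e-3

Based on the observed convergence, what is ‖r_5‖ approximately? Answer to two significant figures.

First estimate the order: p ≈ ln(‖r_4‖/‖r_3‖) / ln(‖r_3‖/‖r_2‖) = ln(1.969e-3/5.367e-2)/ln(5.367e-2/2.153e-1) = ln(0.0366872)/ln(0.24928) ≈ 2.3793.
Then ‖r_5‖ ≈ ‖r_4‖·(‖r_4‖/‖r_3‖)^p = 1.969e-3·(0.0366872)^2.3793 = 1.969e-3·0.000384193 ≈ 7.565e-07.

7.6e-7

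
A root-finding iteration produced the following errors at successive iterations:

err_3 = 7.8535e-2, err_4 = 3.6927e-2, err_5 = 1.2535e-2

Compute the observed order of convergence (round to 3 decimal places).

p ≈ ln(err_5/err_4) / ln(err_4/err_3)
  = ln(1.2535e-2/3.6927e-2) / ln(3.6927e-2/7.8535e-2)
  = ln(0.339454) / ln(0.470198)
  = -1.080417 / -0.754601 ≈ 1.431773

1.432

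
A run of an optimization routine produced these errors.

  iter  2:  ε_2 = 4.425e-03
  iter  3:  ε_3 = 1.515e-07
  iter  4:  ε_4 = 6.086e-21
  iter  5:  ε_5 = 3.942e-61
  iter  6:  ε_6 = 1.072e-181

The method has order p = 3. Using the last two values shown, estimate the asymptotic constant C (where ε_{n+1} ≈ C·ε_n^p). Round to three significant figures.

1.75

C ≈ ε_6 / ε_5^3
  = 1.072e-181 / (3.942e-61)^3
  = 1.072e-181 / 6.12562e-182 ≈ 1.75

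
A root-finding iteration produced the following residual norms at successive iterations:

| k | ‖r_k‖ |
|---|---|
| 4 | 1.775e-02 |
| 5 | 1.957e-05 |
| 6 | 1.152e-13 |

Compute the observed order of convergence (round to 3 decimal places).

p ≈ ln(‖r_6‖/‖r_5‖) / ln(‖r_5‖/‖r_4‖)
  = ln(1.152e-13/1.957e-05) / ln(1.957e-05/1.775e-02)
  = ln(5.88656e-09) / ln(0.00110254)
  = -18.950594 / -6.810139 ≈ 2.782703

2.783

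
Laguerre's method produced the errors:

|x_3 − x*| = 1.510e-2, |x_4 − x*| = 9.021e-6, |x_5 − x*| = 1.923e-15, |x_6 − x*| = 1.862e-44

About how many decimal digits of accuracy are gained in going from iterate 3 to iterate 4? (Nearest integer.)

Digits gained ≈ log₁₀(|x_3 − x*|/|x_4 − x*|) = log₁₀(1.510e-2/9.021e-6) = log₁₀(1673.87) ≈ 3.224.

3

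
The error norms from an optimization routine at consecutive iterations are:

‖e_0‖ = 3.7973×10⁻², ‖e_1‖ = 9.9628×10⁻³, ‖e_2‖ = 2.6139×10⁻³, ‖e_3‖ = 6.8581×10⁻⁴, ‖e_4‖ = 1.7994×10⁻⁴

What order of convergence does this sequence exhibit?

Consecutive ratios: ‖e_4‖/‖e_3‖ = 1.7994×10⁻⁴/6.8581×10⁻⁴ = 0.262376, ‖e_3‖/‖e_2‖ = 6.8581×10⁻⁴/2.6139×10⁻³ = 0.26237.
p ≈ ln(0.262376)/ln(0.26237) = -1.3380/-1.3380 ≈ 1.00.
So the convergence is linear (order 1).

1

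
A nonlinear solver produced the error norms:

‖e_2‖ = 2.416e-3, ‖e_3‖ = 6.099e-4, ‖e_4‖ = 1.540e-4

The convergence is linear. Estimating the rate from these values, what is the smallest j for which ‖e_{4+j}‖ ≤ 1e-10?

11

Rate ρ ≈ ‖e_4‖/‖e_3‖ = 1.540e-4/6.099e-4 = 0.2525.
After j more steps, ‖e_{4+j}‖ ≈ 1.540e-4·ρ^j; need ρ^j ≤ 1e-10/1.540e-4 = 6.49351e-07.
j ≥ ln(6.49351e-07)/ln(0.2525) = -14.2473/-1.37634 = 10.352.
So 11 more iterations are needed.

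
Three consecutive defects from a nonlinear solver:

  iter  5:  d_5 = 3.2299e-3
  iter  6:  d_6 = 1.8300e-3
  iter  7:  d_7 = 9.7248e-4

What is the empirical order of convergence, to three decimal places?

p ≈ ln(d_7/d_6) / ln(d_6/d_5)
  = ln(9.7248e-4/1.8300e-3) / ln(1.8300e-3/3.2299e-3)
  = ln(0.53141) / ln(0.566581)
  = -0.632221 / -0.568135 ≈ 1.112801

1.113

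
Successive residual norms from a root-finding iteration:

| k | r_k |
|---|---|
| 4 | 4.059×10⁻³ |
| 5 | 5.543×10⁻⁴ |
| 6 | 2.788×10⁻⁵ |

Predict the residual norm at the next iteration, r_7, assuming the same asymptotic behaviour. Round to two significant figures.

3.1e-7

First estimate the order: p ≈ ln(r_6/r_5) / ln(r_5/r_4) = ln(2.788×10⁻⁵/5.543×10⁻⁴)/ln(5.543×10⁻⁴/4.059×10⁻³) = ln(0.0502977)/ln(0.136561) ≈ 1.5017.
Then r_7 ≈ r_6·(r_6/r_5)^p = 2.788×10⁻⁵·(0.0502977)^1.5017 = 2.788×10⁻⁵·0.0112232 ≈ 3.129e-07.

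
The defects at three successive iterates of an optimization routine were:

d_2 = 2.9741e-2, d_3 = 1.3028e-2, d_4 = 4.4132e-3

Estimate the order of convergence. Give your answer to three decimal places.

1.311

p ≈ ln(d_4/d_3) / ln(d_3/d_2)
  = ln(4.4132e-3/1.3028e-2) / ln(1.3028e-2/2.9741e-2)
  = ln(0.338747) / ln(0.438048)
  = -1.082502 / -0.825427 ≈ 1.311445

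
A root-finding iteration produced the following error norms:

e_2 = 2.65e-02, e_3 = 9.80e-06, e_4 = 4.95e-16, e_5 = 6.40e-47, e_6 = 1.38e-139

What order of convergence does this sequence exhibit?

3

Consecutive ratios: e_6/e_5 = 1.38e-139/6.40e-47 = 2.15625e-93, e_5/e_4 = 6.40e-47/4.95e-16 = 1.29293e-31.
p ≈ ln(2.15625e-93)/ln(1.29293e-31) = -213.3720/-71.1232 ≈ 3.00.
So the convergence is cubic (order 3).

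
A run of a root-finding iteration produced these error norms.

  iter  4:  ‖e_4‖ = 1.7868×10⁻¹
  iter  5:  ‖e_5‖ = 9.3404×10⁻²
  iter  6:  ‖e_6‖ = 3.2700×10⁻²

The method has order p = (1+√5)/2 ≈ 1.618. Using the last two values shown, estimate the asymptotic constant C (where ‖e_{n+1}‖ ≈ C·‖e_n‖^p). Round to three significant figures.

1.52

C ≈ ‖e_6‖ / ‖e_5‖^1.618
  = 3.2700×10⁻² / (9.3404×10⁻²)^1.618
  = 3.2700×10⁻² / 0.02158 ≈ 1.5153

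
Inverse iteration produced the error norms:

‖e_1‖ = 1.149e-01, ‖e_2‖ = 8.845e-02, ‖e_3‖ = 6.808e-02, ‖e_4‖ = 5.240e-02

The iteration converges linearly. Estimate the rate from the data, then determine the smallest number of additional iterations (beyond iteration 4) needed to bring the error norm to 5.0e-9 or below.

62

Rate ρ ≈ ‖e_4‖/‖e_3‖ = 5.240e-02/6.808e-02 = 0.7697.
After j more steps, ‖e_{4+j}‖ ≈ 5.240e-02·ρ^j; need ρ^j ≤ 5.0e-9/5.240e-02 = 9.54198e-08.
j ≥ ln(9.54198e-08)/ln(0.7697) = -16.1650/-0.26175 = 61.757.
So 62 more iterations are needed.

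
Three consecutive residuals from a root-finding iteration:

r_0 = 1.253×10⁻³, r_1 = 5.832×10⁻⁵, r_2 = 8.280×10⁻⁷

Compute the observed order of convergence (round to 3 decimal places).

p ≈ ln(r_2/r_1) / ln(r_1/r_0)
  = ln(8.280×10⁻⁷/5.832×10⁻⁵) / ln(5.832×10⁻⁵/1.253×10⁻³)
  = ln(0.0141975) / ln(0.0465443)
  = -4.254689 / -3.067351 ≈ 1.387089

1.387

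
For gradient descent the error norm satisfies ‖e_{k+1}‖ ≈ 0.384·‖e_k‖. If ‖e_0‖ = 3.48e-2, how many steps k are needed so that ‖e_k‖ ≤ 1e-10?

21

After k steps, ‖e_k‖ ≈ 3.48e-2·0.384^k.
Need 0.384^k ≤ 1e-10/3.48e-2 = 2.87356e-09.
k ≥ ln(2.87356e-09)/ln(0.384) = -19.6677/-0.95711 = 20.549.
Smallest integer k = 21.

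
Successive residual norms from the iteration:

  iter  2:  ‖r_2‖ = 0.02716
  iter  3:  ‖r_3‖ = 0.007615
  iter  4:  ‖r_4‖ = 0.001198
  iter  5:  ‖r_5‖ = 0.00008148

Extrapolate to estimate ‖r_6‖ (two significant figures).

First estimate the order: p ≈ ln(‖r_5‖/‖r_4‖) / ln(‖r_4‖/‖r_3‖) = ln(0.00008148/0.001198)/ln(0.001198/0.007615) = ln(0.0680134)/ln(0.157321) ≈ 1.4534.
Then ‖r_6‖ ≈ ‖r_5‖·(‖r_5‖/‖r_4‖)^p = 0.00008148·(0.0680134)^1.4534 = 0.00008148·0.0201045 ≈ 1.638e-06.

1.6e-6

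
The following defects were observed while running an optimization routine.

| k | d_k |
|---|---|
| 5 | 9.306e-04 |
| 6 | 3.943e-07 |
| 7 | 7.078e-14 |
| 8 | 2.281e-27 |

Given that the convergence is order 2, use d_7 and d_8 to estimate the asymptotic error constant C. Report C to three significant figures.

0.455

C ≈ d_8 / d_7^2
  = 2.281e-27 / (7.078e-14)^2
  = 2.281e-27 / 5.00981e-27 ≈ 0.45531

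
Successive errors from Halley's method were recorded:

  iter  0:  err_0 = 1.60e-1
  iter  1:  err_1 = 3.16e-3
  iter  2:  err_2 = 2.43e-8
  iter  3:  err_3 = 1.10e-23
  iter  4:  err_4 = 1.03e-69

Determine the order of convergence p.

3

Consecutive ratios: err_4/err_3 = 1.03e-69/1.10e-23 = 9.36364e-47, err_3/err_2 = 1.10e-23/2.43e-8 = 4.52675e-16.
p ≈ ln(9.36364e-47)/ln(4.52675e-16) = -105.9847/-35.3314 ≈ 3.00.
So the convergence is cubic (order 3).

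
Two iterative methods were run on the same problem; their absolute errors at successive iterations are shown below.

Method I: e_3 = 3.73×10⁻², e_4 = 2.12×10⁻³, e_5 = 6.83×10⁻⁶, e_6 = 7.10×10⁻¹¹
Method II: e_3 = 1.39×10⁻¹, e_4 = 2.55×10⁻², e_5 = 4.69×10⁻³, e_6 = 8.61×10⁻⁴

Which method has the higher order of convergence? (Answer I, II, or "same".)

Method I: p ≈ ln(7.10×10⁻¹¹/6.83×10⁻⁶)/ln(6.83×10⁻⁶/2.12×10⁻³) ≈ 2.00.
Method II: p ≈ ln(8.61×10⁻⁴/4.69×10⁻³)/ln(4.69×10⁻³/2.55×10⁻²) ≈ 1.00.
Method I has the higher order (≈2.0 vs ≈1.0).

I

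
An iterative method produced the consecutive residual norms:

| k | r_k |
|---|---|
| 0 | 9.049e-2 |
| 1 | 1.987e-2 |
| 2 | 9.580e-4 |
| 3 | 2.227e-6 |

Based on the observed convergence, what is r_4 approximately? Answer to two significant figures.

1.2e-11

First estimate the order: p ≈ ln(r_3/r_2) / ln(r_2/r_1) = ln(2.227e-6/9.580e-4)/ln(9.580e-4/1.987e-2) = ln(0.00232463)/ln(0.0482134) ≈ 2.0000.
Then r_4 ≈ r_3·(r_3/r_2)^p = 2.227e-6·(0.00232463)^2.0000 = 2.227e-6·5.4039e-06 ≈ 1.203e-11.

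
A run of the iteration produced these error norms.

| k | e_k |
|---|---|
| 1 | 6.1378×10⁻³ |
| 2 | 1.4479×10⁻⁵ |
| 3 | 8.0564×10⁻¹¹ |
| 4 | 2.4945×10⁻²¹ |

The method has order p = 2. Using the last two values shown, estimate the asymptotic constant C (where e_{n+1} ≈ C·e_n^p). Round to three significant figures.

0.384

C ≈ e_4 / e_3^2
  = 2.4945×10⁻²¹ / (8.0564×10⁻¹¹)^2
  = 2.4945×10⁻²¹ / 6.49056e-21 ≈ 0.38433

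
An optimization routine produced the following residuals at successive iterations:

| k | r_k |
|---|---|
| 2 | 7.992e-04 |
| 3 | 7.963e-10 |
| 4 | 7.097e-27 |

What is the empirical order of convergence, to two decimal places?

2.84

p ≈ ln(r_4/r_3) / ln(r_3/r_2)
  = ln(7.097e-27/7.963e-10) / ln(7.963e-10/7.992e-04)
  = ln(8.91247e-18) / ln(9.96371e-07)
  = -39.25908 / -13.81915 ≈ 2.84092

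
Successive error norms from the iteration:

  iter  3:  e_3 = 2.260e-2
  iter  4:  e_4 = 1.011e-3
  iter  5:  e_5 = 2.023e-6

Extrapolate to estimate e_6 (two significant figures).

First estimate the order: p ≈ ln(e_5/e_4) / ln(e_4/e_3) = ln(2.023e-6/1.011e-3)/ln(1.011e-3/2.260e-2) = ln(0.00200099)/ln(0.0447345) ≈ 2.0000.
Then e_6 ≈ e_5·(e_5/e_4)^p = 2.023e-6·(0.00200099)^2.0000 = 2.023e-6·4.00396e-06 ≈ 8.1e-12.

8.1e-12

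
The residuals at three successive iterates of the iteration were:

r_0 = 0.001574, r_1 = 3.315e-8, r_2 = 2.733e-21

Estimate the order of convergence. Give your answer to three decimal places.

p ≈ ln(r_2/r_1) / ln(r_1/r_0)
  = ln(2.733e-21/3.315e-8) / ln(3.315e-8/0.001574)
  = ln(8.24434e-14) / ln(2.1061e-05)
  = -30.126664 / -10.768088 ≈ 2.797773

2.798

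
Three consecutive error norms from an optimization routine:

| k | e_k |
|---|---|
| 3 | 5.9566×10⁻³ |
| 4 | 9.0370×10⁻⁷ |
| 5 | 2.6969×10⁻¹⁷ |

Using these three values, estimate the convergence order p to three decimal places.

2.756

p ≈ ln(e_5/e_4) / ln(e_4/e_3)
  = ln(2.6969×10⁻¹⁷/9.0370×10⁻⁷) / ln(9.0370×10⁻⁷/5.9566×10⁻³)
  = ln(2.98429e-11) / ln(0.000151714)
  = -24.235074 / -8.793513 ≈ 2.756017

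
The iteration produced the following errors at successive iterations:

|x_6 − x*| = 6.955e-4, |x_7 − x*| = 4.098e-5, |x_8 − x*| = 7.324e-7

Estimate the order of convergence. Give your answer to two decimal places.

1.42

p ≈ ln(|x_8 − x*|/|x_7 − x*|) / ln(|x_7 − x*|/|x_6 − x*|)
  = ln(7.324e-7/4.098e-5) / ln(4.098e-5/6.955e-4)
  = ln(0.0178721) / ln(0.0589216)
  = -4.02451 / -2.83155 ≈ 1.42131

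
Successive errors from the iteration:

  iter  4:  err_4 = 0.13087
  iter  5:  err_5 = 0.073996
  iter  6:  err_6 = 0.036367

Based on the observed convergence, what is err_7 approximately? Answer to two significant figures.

1.5e-2

First estimate the order: p ≈ ln(err_6/err_5) / ln(err_5/err_4) = ln(0.036367/0.073996)/ln(0.073996/0.13087) = ln(0.491473)/ln(0.565416) ≈ 1.2458.
Then err_7 ≈ err_6·(err_6/err_5)^p = 0.036367·(0.491473)^1.2458 = 0.036367·0.412734 ≈ 0.01501.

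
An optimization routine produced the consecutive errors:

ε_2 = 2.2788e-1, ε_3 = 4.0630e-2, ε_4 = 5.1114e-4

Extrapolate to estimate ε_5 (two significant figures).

7.7e-9

First estimate the order: p ≈ ln(ε_4/ε_3) / ln(ε_3/ε_2) = ln(5.1114e-4/4.0630e-2)/ln(4.0630e-2/2.2788e-1) = ln(0.0125804)/ln(0.178296) ≈ 2.5376.
Then ε_5 ≈ ε_4·(ε_4/ε_3)^p = 5.1114e-4·(0.0125804)^2.5376 = 5.1114e-4·1.50586e-05 ≈ 7.697e-09.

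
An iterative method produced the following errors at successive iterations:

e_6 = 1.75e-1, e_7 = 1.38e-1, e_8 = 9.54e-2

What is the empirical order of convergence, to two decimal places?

1.55

p ≈ ln(e_8/e_7) / ln(e_7/e_6)
  = ln(9.54e-2/1.38e-1) / ln(1.38e-1/1.75e-1)
  = ln(0.691304) / ln(0.788571)
  = -0.36918 / -0.23753 ≈ 1.55425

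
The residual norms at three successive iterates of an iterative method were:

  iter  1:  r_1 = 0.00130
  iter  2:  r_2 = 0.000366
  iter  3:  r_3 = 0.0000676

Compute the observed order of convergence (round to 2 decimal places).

1.33

p ≈ ln(r_3/r_2) / ln(r_2/r_1)
  = ln(0.0000676/0.000366) / ln(0.000366/0.00130)
  = ln(0.184699) / ln(0.281538)
  = -1.68903 / -1.26749 ≈ 1.33258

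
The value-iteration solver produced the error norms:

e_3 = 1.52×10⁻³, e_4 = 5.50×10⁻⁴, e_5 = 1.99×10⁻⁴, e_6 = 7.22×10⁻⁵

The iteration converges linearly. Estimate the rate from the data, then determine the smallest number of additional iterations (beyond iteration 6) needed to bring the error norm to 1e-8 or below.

9

Rate ρ ≈ e_6/e_5 = 7.22×10⁻⁵/1.99×10⁻⁴ = 0.3628.
After j more steps, e_{6+j} ≈ 7.22×10⁻⁵·ρ^j; need ρ^j ≤ 1e-8/7.22×10⁻⁵ = 0.000138504.
j ≥ ln(0.000138504)/ln(0.3628) = -8.8846/-1.01390 = 8.763.
So 9 more iterations are needed.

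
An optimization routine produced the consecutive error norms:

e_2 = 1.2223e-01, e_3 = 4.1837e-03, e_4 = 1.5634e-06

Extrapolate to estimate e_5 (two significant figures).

First estimate the order: p ≈ ln(e_4/e_3) / ln(e_3/e_2) = ln(1.5634e-06/4.1837e-03)/ln(4.1837e-03/1.2223e-01) = ln(0.000373688)/ln(0.0342281) ≈ 2.3386.
Then e_5 ≈ e_4·(e_4/e_3)^p = 1.5634e-06·(0.000373688)^2.3386 = 1.5634e-06·9.64872e-09 ≈ 1.508e-14.

1.5e-14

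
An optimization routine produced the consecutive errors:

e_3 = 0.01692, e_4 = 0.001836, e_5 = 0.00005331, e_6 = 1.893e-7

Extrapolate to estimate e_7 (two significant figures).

2.4e-11

First estimate the order: p ≈ ln(e_6/e_5) / ln(e_5/e_4) = ln(1.893e-7/0.00005331)/ln(0.00005331/0.001836) = ln(0.00355093)/ln(0.0290359) ≈ 1.5937.
Then e_7 ≈ e_6·(e_6/e_5)^p = 1.893e-7·(0.00355093)^1.5937 = 1.893e-7·0.000124733 ≈ 2.361e-11.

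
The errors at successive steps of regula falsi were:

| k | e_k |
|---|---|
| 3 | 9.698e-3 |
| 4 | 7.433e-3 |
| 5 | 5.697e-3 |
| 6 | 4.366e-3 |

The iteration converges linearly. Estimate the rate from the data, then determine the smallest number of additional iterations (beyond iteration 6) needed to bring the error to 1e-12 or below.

Rate ρ ≈ e_6/e_5 = 4.366e-3/5.697e-3 = 0.7664.
After j more steps, e_{6+j} ≈ 4.366e-3·ρ^j; need ρ^j ≤ 1e-12/4.366e-3 = 2.29043e-10.
j ≥ ln(2.29043e-10)/ln(0.7664) = -22.1971/-0.26605 = 83.432.
So 84 more iterations are needed.

84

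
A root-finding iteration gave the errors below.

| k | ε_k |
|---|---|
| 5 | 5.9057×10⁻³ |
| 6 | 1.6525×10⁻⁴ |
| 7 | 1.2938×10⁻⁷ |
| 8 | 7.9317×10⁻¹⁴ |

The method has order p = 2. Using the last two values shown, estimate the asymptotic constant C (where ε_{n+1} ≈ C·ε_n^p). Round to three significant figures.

C ≈ ε_8 / ε_7^2
  = 7.9317×10⁻¹⁴ / (1.2938×10⁻⁷)^2
  = 7.9317×10⁻¹⁴ / 1.67392e-14 ≈ 4.7384

4.74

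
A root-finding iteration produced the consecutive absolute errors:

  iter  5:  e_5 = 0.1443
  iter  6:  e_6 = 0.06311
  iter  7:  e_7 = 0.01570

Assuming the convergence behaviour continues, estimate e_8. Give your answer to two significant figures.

1.5e-3

First estimate the order: p ≈ ln(e_7/e_6) / ln(e_6/e_5) = ln(0.01570/0.06311)/ln(0.06311/0.1443) = ln(0.248772)/ln(0.437353) ≈ 1.6822.
Then e_8 ≈ e_7·(e_7/e_6)^p = 0.01570·(0.248772)^1.6822 = 0.01570·0.096298 ≈ 0.001512.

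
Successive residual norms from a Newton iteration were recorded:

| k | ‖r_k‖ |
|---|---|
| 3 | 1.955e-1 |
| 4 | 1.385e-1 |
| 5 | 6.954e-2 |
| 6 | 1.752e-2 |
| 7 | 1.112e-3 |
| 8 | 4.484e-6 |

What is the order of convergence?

2

Consecutive ratios: ‖r_8‖/‖r_7‖ = 4.484e-6/1.112e-3 = 0.00403237, ‖r_7‖/‖r_6‖ = 1.112e-3/1.752e-2 = 0.0634703.
p ≈ ln(0.00403237)/ln(0.0634703) = -5.5134/-2.7572 ≈ 2.00.
So the convergence is quadratic (order 2).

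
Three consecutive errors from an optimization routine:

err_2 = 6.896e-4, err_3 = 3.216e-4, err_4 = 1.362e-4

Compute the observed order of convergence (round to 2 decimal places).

1.13

p ≈ ln(err_4/err_3) / ln(err_3/err_2)
  = ln(1.362e-4/3.216e-4) / ln(3.216e-4/6.896e-4)
  = ln(0.423507) / ln(0.466357)
  = -0.85919 / -0.76280 ≈ 1.12636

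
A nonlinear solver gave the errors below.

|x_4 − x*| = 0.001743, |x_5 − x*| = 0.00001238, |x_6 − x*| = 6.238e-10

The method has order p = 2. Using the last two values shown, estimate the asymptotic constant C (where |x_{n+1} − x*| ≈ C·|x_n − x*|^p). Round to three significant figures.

C ≈ |x_6 − x*| / |x_5 − x*|^2
  = 6.238e-10 / (0.00001238)^2
  = 6.238e-10 / 1.53264e-10 ≈ 4.0701

4.07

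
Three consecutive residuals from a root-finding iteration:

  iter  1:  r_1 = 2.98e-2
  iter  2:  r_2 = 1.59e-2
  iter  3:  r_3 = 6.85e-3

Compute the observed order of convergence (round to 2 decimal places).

1.34

p ≈ ln(r_3/r_2) / ln(r_2/r_1)
  = ln(6.85e-3/1.59e-2) / ln(1.59e-2/2.98e-2)
  = ln(0.430818) / ln(0.533557)
  = -0.84207 / -0.62819 ≈ 1.34047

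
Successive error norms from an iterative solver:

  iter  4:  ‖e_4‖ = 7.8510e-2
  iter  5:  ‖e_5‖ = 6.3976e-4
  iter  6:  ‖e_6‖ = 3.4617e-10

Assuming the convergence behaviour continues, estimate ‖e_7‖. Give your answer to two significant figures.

First estimate the order: p ≈ ln(‖e_6‖/‖e_5‖) / ln(‖e_5‖/‖e_4‖) = ln(3.4617e-10/6.3976e-4)/ln(6.3976e-4/7.8510e-2) = ln(5.41094e-07)/ln(0.00814877) ≈ 3.0000.
Then ‖e_7‖ ≈ ‖e_6‖·(‖e_6‖/‖e_5‖)^p = 3.4617e-10·(5.41094e-07)^3.0000 = 3.4617e-10·1.58423e-19 ≈ 5.484e-29.

5.5e-29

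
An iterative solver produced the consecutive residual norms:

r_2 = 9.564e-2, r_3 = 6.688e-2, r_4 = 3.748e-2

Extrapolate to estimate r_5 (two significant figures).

First estimate the order: p ≈ ln(r_4/r_3) / ln(r_3/r_2) = ln(3.748e-2/6.688e-2)/ln(6.688e-2/9.564e-2) = ln(0.560407)/ln(0.699289) ≈ 1.6190.
Then r_5 ≈ r_4·(r_4/r_3)^p = 3.748e-2·(0.560407)^1.6190 = 3.748e-2·0.391586 ≈ 0.01468.

1.5e-2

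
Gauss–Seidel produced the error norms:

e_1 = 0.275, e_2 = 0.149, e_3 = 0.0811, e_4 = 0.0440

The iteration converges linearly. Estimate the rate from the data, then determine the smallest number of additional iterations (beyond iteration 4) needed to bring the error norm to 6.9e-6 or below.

Rate ρ ≈ e_4/e_3 = 0.0440/0.0811 = 0.5425.
After j more steps, e_{4+j} ≈ 0.0440·ρ^j; need ρ^j ≤ 6.9e-6/0.0440 = 0.000156818.
j ≥ ln(0.000156818)/ln(0.5425) = -8.7604/-0.61157 = 14.324.
So 15 more iterations are needed.

15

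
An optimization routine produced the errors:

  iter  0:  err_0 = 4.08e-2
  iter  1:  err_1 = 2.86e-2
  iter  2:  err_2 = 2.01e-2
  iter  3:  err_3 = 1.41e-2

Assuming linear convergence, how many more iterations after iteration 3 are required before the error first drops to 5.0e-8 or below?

36

Rate ρ ≈ err_3/err_2 = 1.41e-2/2.01e-2 = 0.7015.
After j more steps, err_{3+j} ≈ 1.41e-2·ρ^j; need ρ^j ≤ 5.0e-8/1.41e-2 = 3.5461e-06.
j ≥ ln(3.5461e-06)/ln(0.7015) = -12.5497/-0.35453 = 35.398.
So 36 more iterations are needed.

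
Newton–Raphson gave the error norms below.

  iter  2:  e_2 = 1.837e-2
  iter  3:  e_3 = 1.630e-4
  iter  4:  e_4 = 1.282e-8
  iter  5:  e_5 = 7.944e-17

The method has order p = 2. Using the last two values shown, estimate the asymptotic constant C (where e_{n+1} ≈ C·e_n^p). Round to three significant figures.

C ≈ e_5 / e_4^2
  = 7.944e-17 / (1.282e-8)^2
  = 7.944e-17 / 1.64352e-16 ≈ 0.48335

0.483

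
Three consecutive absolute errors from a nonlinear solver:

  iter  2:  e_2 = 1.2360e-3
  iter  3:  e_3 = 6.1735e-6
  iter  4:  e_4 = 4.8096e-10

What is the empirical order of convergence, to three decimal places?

p ≈ ln(e_4/e_3) / ln(e_3/e_2)
  = ln(4.8096e-10/6.1735e-6) / ln(6.1735e-6/1.2360e-3)
  = ln(7.79072e-05) / ln(0.00499474)
  = -9.459992 / -5.299370 ≈ 1.785116

1.785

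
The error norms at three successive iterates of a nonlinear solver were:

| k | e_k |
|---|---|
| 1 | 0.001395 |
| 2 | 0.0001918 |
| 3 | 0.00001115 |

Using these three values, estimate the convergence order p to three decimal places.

1.434

p ≈ ln(e_3/e_2) / ln(e_2/e_1)
  = ln(0.00001115/0.0001918) / ln(0.0001918/0.001395)
  = ln(0.0581335) / ln(0.137491)
  = -2.845013 / -1.984197 ≈ 1.433836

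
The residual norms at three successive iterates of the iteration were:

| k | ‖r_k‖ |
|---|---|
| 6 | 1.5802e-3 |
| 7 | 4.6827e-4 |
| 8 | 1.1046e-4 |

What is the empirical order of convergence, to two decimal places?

1.19

p ≈ ln(‖r_8‖/‖r_7‖) / ln(‖r_7‖/‖r_6‖)
  = ln(1.1046e-4/4.6827e-4) / ln(4.6827e-4/1.5802e-3)
  = ln(0.23589) / ln(0.296336)
  = -1.44439 / -1.21626 ≈ 1.18757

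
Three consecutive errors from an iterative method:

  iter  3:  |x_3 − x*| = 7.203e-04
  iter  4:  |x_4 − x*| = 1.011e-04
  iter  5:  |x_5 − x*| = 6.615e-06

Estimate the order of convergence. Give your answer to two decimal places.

1.39

p ≈ ln(|x_5 − x*|/|x_4 − x*|) / ln(|x_4 − x*|/|x_3 − x*|)
  = ln(6.615e-06/1.011e-04) / ln(1.011e-04/7.203e-04)
  = ln(0.0654303) / ln(0.140358)
  = -2.72677 / -1.96356 ≈ 1.38869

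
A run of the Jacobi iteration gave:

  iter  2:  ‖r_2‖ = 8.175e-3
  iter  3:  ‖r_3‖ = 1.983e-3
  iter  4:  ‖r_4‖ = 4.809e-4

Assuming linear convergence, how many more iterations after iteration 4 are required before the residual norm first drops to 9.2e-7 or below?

Rate ρ ≈ ‖r_4‖/‖r_3‖ = 4.809e-4/1.983e-3 = 0.2425.
After j more steps, ‖r_{4+j}‖ ≈ 4.809e-4·ρ^j; need ρ^j ≤ 9.2e-7/4.809e-4 = 0.00191308.
j ≥ ln(0.00191308)/ln(0.2425) = -6.2590/-1.41675 = 4.418.
So 5 more iterations are needed.

5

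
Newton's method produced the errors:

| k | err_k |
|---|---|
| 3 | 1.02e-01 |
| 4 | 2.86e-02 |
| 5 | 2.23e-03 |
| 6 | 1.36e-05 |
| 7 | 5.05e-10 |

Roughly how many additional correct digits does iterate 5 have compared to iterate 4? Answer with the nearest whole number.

Digits gained ≈ log₁₀(err_4/err_5) = log₁₀(2.86e-02/2.23e-03) = log₁₀(12.8251) ≈ 1.108.

1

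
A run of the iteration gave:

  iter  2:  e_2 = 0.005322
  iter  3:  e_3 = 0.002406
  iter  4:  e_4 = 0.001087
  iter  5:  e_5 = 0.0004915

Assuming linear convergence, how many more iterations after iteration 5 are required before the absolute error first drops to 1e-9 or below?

17

Rate ρ ≈ e_5/e_4 = 0.0004915/0.001087 = 0.4522.
After j more steps, e_{5+j} ≈ 0.0004915·ρ^j; need ρ^j ≤ 1e-9/0.0004915 = 2.03459e-06.
j ≥ ln(2.03459e-06)/ln(0.4522) = -13.1052/-0.79363 = 16.513.
So 17 more iterations are needed.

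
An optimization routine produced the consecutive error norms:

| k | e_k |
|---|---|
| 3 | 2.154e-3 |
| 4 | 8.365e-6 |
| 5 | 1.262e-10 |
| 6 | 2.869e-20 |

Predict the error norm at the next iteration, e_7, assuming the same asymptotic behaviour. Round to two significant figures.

1.5e-39

First estimate the order: p ≈ ln(e_6/e_5) / ln(e_5/e_4) = ln(2.869e-20/1.262e-10)/ln(1.262e-10/8.365e-6) = ln(2.27338e-10)/ln(1.50867e-05) ≈ 2.0001.
Then e_7 ≈ e_6·(e_6/e_5)^p = 2.869e-20·(2.27338e-10)^2.0001 = 2.869e-20·5.15679e-20 ≈ 1.479e-39.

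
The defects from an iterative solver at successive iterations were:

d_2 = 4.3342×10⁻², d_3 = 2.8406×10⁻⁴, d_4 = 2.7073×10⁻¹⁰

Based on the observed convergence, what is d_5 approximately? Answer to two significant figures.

6.8e-27

First estimate the order: p ≈ ln(d_4/d_3) / ln(d_3/d_2) = ln(2.7073×10⁻¹⁰/2.8406×10⁻⁴)/ln(2.8406×10⁻⁴/4.3342×10⁻²) = ln(9.53073e-07)/ln(0.00655392) ≈ 2.7574.
Then d_5 ≈ d_4·(d_4/d_3)^p = 2.7073×10⁻¹⁰·(9.53073e-07)^2.7574 = 2.7073×10⁻¹⁰·2.50059e-17 ≈ 6.77e-27.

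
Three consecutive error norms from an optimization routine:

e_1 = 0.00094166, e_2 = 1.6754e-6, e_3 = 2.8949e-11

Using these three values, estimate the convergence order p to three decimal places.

1.732

p ≈ ln(e_3/e_2) / ln(e_2/e_1)
  = ln(2.8949e-11/1.6754e-6) / ln(1.6754e-6/0.00094166)
  = ln(1.72789e-05) / ln(0.0017792)
  = -10.966024 / -6.331591 ≈ 1.731954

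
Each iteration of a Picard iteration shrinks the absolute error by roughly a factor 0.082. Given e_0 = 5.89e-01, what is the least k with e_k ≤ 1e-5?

After k steps, e_k ≈ 5.89e-01·0.082^k.
Need 0.082^k ≤ 1e-5/5.89e-01 = 1.69779e-05.
k ≥ ln(1.69779e-05)/ln(0.082) = -10.9836/-2.50104 = 4.392.
Smallest integer k = 5.

5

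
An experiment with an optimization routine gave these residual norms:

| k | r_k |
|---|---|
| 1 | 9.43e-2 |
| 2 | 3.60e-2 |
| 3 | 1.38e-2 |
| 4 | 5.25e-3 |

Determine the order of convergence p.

1

Consecutive ratios: r_4/r_3 = 5.25e-3/1.38e-2 = 0.380435, r_3/r_2 = 1.38e-2/3.60e-2 = 0.383333.
p ≈ ln(0.380435)/ln(0.383333) = -0.9664/-0.9589 ≈ 1.01.
So the convergence is linear (order 1).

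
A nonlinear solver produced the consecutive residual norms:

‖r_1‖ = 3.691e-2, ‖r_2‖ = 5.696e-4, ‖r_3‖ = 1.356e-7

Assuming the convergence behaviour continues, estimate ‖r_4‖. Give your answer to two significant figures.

First estimate the order: p ≈ ln(‖r_3‖/‖r_2‖) / ln(‖r_2‖/‖r_1‖) = ln(1.356e-7/5.696e-4)/ln(5.696e-4/3.691e-2) = ln(0.000238062)/ln(0.0154321) ≈ 2.0001.
Then ‖r_4‖ ≈ ‖r_3‖·(‖r_3‖/‖r_2‖)^p = 1.356e-7·(0.000238062)^2.0001 = 1.356e-7·5.66263e-08 ≈ 7.679e-15.

7.7e-15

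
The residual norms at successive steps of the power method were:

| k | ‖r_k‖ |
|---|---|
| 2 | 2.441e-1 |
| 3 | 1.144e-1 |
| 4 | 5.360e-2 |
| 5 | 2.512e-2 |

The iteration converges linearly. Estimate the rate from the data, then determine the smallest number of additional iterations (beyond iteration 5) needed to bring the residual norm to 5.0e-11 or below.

Rate ρ ≈ ‖r_5‖/‖r_4‖ = 2.512e-2/5.360e-2 = 0.4687.
After j more steps, ‖r_{5+j}‖ ≈ 2.512e-2·ρ^j; need ρ^j ≤ 5.0e-11/2.512e-2 = 1.99045e-09.
j ≥ ln(1.99045e-09)/ln(0.4687) = -20.0349/-0.75779 = 26.439.
So 27 more iterations are needed.

27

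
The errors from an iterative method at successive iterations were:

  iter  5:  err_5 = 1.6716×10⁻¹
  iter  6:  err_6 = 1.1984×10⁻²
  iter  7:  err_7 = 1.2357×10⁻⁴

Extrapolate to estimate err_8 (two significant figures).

First estimate the order: p ≈ ln(err_7/err_6) / ln(err_6/err_5) = ln(1.2357×10⁻⁴/1.1984×10⁻²)/ln(1.1984×10⁻²/1.6716×10⁻¹) = ln(0.0103112)/ln(0.0716918) ≈ 1.7358.
Then err_8 ≈ err_7·(err_7/err_6)^p = 1.2357×10⁻⁴·(0.0103112)^1.7358 = 1.2357×10⁻⁴·0.000356043 ≈ 4.4e-08.

4.4e-8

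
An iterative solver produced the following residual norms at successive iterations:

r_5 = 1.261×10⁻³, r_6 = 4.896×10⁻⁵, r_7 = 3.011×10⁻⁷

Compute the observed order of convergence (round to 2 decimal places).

1.57

p ≈ ln(r_7/r_6) / ln(r_6/r_5)
  = ln(3.011×10⁻⁷/4.896×10⁻⁵) / ln(4.896×10⁻⁵/1.261×10⁻³)
  = ln(0.00614992) / ln(0.0388263)
  = -5.09132 / -3.24866 ≈ 1.56721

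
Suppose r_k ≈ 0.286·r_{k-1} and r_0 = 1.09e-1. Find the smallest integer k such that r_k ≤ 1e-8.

13

After k steps, r_k ≈ 1.09e-1·0.286^k.
Need 0.286^k ≤ 1e-8/1.09e-1 = 9.17431e-08.
k ≥ ln(9.17431e-08)/ln(0.286) = -16.2043/-1.25176 = 12.945.
Smallest integer k = 13.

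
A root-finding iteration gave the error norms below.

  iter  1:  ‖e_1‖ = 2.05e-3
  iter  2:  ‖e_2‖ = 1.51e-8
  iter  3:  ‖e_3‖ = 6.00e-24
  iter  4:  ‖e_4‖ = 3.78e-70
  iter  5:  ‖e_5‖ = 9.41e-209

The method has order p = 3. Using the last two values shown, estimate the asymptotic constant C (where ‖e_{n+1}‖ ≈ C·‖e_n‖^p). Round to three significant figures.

C ≈ ‖e_5‖ / ‖e_4‖^3
  = 9.41e-209 / (3.78e-70)^3
  = 9.41e-209 / 5.40102e-209 ≈ 1.7423

1.74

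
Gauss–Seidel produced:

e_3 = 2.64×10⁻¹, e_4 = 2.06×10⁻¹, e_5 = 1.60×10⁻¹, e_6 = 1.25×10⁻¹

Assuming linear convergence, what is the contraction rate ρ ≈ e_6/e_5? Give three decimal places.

ρ ≈ e_6/e_5 = 1.25×10⁻¹/1.60×10⁻¹ = 0.78125

0.781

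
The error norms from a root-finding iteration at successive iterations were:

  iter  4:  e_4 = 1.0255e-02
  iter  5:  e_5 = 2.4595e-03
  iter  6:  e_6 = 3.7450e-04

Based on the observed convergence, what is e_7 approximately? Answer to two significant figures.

First estimate the order: p ≈ ln(e_6/e_5) / ln(e_5/e_4) = ln(3.7450e-04/2.4595e-03)/ln(2.4595e-03/1.0255e-02) = ln(0.152267)/ln(0.239834) ≈ 1.3182.
Then e_7 ≈ e_6·(e_6/e_5)^p = 3.7450e-04·(0.152267)^1.3182 = 3.7450e-04·0.0836587 ≈ 3.133e-05.

3.1e-5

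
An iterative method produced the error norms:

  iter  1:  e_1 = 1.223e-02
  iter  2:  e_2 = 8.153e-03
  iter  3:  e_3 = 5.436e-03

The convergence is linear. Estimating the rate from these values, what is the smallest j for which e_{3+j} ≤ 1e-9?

Rate ρ ≈ e_3/e_2 = 5.436e-03/8.153e-03 = 0.6667.
After j more steps, e_{3+j} ≈ 5.436e-03·ρ^j; need ρ^j ≤ 1e-9/5.436e-03 = 1.83959e-07.
j ≥ ln(1.83959e-07)/ln(0.6667) = -15.5086/-0.40542 = 38.253.
So 39 more iterations are needed.

39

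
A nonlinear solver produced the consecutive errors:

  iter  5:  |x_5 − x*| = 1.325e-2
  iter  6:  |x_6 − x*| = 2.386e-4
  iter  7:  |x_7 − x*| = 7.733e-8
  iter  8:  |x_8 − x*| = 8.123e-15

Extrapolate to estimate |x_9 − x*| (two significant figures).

First estimate the order: p ≈ ln(|x_8 − x*|/|x_7 − x*|) / ln(|x_7 − x*|/|x_6 − x*|) = ln(8.123e-15/7.733e-8)/ln(7.733e-8/2.386e-4) = ln(1.05043e-07)/ln(0.000324099) ≈ 2.0000.
Then |x_9 − x*| ≈ |x_8 − x*|·(|x_8 − x*|/|x_7 − x*|)^p = 8.123e-15·(1.05043e-07)^2.0000 = 8.123e-15·1.1034e-14 ≈ 8.963e-29.

9.0e-29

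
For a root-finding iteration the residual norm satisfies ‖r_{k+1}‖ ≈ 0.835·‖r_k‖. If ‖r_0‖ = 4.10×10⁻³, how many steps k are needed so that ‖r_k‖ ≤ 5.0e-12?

114

After k steps, ‖r_k‖ ≈ 4.10×10⁻³·0.835^k.
Need 0.835^k ≤ 5.0e-12/4.10×10⁻³ = 1.21951e-09.
k ≥ ln(1.21951e-09)/ln(0.835) = -20.5248/-0.18032 = 113.824.
Smallest integer k = 114.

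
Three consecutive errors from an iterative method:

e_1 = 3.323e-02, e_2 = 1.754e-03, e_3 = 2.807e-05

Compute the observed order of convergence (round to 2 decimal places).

p ≈ ln(e_3/e_2) / ln(e_2/e_1)
  = ln(2.807e-05/1.754e-03) / ln(1.754e-03/3.323e-02)
  = ln(0.0160034) / ln(0.0527836)
  = -4.13495 / -2.94155 ≈ 1.40570

1.41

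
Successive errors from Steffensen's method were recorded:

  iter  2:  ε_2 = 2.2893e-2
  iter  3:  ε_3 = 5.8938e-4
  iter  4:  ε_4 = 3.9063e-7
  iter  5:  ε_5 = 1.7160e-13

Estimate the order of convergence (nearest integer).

2

Consecutive ratios: ε_5/ε_4 = 1.7160e-13/3.9063e-7 = 4.3929e-07, ε_4/ε_3 = 3.9063e-7/5.8938e-4 = 0.000662781.
p ≈ ln(4.3929e-07)/ln(0.000662781) = -14.6381/-7.3191 ≈ 2.00.
So the convergence is quadratic (order 2).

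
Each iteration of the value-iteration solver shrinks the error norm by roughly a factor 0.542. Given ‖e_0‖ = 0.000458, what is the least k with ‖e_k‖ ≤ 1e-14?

41

After k steps, ‖e_k‖ ≈ 0.000458·0.542^k.
Need 0.542^k ≤ 1e-14/0.000458 = 2.18341e-11.
k ≥ ln(2.18341e-11)/ln(0.542) = -24.5475/-0.61249 = 40.078.
Smallest integer k = 41.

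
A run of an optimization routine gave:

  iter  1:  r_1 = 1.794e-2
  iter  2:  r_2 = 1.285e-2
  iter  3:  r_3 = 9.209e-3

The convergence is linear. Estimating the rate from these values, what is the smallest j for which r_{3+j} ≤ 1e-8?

42

Rate ρ ≈ r_3/r_2 = 9.209e-3/1.285e-2 = 0.7167.
After j more steps, r_{3+j} ≈ 9.209e-3·ρ^j; need ρ^j ≤ 1e-8/9.209e-3 = 1.08589e-06.
j ≥ ln(1.08589e-06)/ln(0.7167) = -13.7331/-0.33310 = 41.228.
So 42 more iterations are needed.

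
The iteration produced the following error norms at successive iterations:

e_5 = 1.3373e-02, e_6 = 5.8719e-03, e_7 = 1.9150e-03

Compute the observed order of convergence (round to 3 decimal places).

1.361

p ≈ ln(e_7/e_6) / ln(e_6/e_5)
  = ln(1.9150e-03/5.8719e-03) / ln(5.8719e-03/1.3373e-02)
  = ln(0.32613) / ln(0.439086)
  = -1.120459 / -0.823060 ≈ 1.361333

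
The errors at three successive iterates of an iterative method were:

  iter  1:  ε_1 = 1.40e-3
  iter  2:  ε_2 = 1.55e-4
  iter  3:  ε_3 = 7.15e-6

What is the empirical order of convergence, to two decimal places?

1.40

p ≈ ln(ε_3/ε_2) / ln(ε_2/ε_1)
  = ln(7.15e-6/1.55e-4) / ln(1.55e-4/1.40e-3)
  = ln(0.046129) / ln(0.110714)
  = -3.07631 / -2.20080 ≈ 1.39781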